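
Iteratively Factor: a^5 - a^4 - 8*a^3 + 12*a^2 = (a - 2)*(a^4 + a^3 - 6*a^2) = a*(a - 2)*(a^3 + a^2 - 6*a) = a*(a - 2)*(a + 3)*(a^2 - 2*a) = a*(a - 2)^2*(a + 3)*(a)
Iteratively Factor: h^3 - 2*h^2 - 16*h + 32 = (h + 4)*(h^2 - 6*h + 8) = (h - 4)*(h + 4)*(h - 2)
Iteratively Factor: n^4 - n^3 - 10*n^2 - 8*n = (n + 1)*(n^3 - 2*n^2 - 8*n) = n*(n + 1)*(n^2 - 2*n - 8) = n*(n - 4)*(n + 1)*(n + 2)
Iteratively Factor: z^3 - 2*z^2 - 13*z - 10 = (z + 1)*(z^2 - 3*z - 10) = (z + 1)*(z + 2)*(z - 5)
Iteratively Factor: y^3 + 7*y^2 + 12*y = (y + 4)*(y^2 + 3*y) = (y + 3)*(y + 4)*(y)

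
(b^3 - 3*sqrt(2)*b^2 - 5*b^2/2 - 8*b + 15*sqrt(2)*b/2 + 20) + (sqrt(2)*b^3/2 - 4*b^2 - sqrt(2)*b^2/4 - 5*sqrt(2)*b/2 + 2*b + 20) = sqrt(2)*b^3/2 + b^3 - 13*b^2/2 - 13*sqrt(2)*b^2/4 - 6*b + 5*sqrt(2)*b + 40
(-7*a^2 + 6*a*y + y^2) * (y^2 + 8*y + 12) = -7*a^2*y^2 - 56*a^2*y - 84*a^2 + 6*a*y^3 + 48*a*y^2 + 72*a*y + y^4 + 8*y^3 + 12*y^2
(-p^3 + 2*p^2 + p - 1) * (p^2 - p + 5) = -p^5 + 3*p^4 - 6*p^3 + 8*p^2 + 6*p - 5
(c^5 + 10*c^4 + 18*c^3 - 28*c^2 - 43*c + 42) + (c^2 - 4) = c^5 + 10*c^4 + 18*c^3 - 27*c^2 - 43*c + 38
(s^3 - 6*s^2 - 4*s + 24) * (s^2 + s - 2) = s^5 - 5*s^4 - 12*s^3 + 32*s^2 + 32*s - 48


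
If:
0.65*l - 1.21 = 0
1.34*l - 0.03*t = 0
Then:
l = 1.86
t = 83.15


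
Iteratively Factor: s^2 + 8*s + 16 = (s + 4)*(s + 4)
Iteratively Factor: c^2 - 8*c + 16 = (c - 4)*(c - 4)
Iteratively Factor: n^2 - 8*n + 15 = (n - 5)*(n - 3)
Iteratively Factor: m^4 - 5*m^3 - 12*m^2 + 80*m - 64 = (m - 4)*(m^3 - m^2 - 16*m + 16) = (m - 4)^2*(m^2 + 3*m - 4) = (m - 4)^2*(m - 1)*(m + 4)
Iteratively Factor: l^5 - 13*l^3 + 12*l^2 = (l)*(l^4 - 13*l^2 + 12*l) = l*(l - 3)*(l^3 + 3*l^2 - 4*l) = l*(l - 3)*(l + 4)*(l^2 - l) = l*(l - 3)*(l - 1)*(l + 4)*(l)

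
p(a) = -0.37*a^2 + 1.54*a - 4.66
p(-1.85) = -8.78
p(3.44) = -3.74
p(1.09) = -3.42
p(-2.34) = -10.29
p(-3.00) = -12.61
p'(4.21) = -1.58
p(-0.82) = -6.17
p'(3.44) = -1.01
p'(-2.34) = 3.27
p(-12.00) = -76.42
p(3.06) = -3.41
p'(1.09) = 0.73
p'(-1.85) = 2.91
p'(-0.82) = 2.15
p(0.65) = -3.82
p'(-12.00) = 10.42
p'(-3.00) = 3.76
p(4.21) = -4.73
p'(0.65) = 1.06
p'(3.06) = -0.72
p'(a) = 1.54 - 0.74*a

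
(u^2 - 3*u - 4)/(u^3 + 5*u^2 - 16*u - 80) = (u + 1)/(u^2 + 9*u + 20)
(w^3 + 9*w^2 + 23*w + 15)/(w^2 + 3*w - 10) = (w^2 + 4*w + 3)/(w - 2)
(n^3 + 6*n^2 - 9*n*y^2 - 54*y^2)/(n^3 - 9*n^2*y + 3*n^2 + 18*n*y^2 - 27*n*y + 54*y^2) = (-n^2 - 3*n*y - 6*n - 18*y)/(-n^2 + 6*n*y - 3*n + 18*y)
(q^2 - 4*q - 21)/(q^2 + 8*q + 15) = (q - 7)/(q + 5)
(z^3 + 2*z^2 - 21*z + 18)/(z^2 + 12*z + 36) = (z^2 - 4*z + 3)/(z + 6)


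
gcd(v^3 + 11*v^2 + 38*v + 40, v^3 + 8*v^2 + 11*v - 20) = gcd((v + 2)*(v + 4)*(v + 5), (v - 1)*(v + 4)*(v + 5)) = v^2 + 9*v + 20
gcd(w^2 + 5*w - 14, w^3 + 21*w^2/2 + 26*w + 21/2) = w + 7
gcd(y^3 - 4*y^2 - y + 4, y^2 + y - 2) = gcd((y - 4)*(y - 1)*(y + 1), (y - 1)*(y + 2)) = y - 1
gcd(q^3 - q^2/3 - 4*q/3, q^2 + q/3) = q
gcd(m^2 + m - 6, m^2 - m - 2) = m - 2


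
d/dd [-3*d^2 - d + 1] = -6*d - 1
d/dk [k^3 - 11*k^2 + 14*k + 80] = 3*k^2 - 22*k + 14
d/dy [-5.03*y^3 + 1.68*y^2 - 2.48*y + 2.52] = -15.09*y^2 + 3.36*y - 2.48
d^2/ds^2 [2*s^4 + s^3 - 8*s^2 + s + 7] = 24*s^2 + 6*s - 16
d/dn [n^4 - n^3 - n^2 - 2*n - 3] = 4*n^3 - 3*n^2 - 2*n - 2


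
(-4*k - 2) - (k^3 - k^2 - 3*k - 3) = -k^3 + k^2 - k + 1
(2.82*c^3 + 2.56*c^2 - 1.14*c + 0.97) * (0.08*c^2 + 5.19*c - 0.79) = 0.2256*c^5 + 14.8406*c^4 + 10.9674*c^3 - 7.8614*c^2 + 5.9349*c - 0.7663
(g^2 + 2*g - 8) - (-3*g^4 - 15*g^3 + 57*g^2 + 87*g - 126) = 3*g^4 + 15*g^3 - 56*g^2 - 85*g + 118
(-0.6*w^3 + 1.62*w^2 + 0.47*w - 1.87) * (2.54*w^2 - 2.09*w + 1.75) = -1.524*w^5 + 5.3688*w^4 - 3.242*w^3 - 2.8971*w^2 + 4.7308*w - 3.2725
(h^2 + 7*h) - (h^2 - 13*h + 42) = 20*h - 42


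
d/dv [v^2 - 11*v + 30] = 2*v - 11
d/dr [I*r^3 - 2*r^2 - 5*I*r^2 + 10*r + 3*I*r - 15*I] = 3*I*r^2 - 4*r - 10*I*r + 10 + 3*I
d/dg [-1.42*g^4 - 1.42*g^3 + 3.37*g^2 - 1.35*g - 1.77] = -5.68*g^3 - 4.26*g^2 + 6.74*g - 1.35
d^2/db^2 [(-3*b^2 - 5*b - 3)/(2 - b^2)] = 2*(5*b^3 + 27*b^2 + 30*b + 18)/(b^6 - 6*b^4 + 12*b^2 - 8)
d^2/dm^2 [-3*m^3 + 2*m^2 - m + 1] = 4 - 18*m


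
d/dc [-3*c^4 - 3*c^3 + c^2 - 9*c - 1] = -12*c^3 - 9*c^2 + 2*c - 9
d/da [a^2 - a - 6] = 2*a - 1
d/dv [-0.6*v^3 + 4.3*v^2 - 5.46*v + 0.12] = -1.8*v^2 + 8.6*v - 5.46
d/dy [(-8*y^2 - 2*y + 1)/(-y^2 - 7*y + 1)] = (54*y^2 - 14*y + 5)/(y^4 + 14*y^3 + 47*y^2 - 14*y + 1)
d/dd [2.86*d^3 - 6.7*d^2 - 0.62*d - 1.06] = 8.58*d^2 - 13.4*d - 0.62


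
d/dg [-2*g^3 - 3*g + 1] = -6*g^2 - 3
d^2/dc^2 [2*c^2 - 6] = 4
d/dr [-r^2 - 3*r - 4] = -2*r - 3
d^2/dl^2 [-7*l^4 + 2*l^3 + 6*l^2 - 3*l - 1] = -84*l^2 + 12*l + 12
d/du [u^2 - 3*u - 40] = 2*u - 3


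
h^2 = h^2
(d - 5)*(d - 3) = d^2 - 8*d + 15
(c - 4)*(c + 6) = c^2 + 2*c - 24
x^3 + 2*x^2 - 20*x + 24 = (x - 2)^2*(x + 6)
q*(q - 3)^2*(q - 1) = q^4 - 7*q^3 + 15*q^2 - 9*q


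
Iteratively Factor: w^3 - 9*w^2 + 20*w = (w - 4)*(w^2 - 5*w) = w*(w - 4)*(w - 5)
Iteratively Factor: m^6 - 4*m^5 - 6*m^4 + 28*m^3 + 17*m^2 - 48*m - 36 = (m - 3)*(m^5 - m^4 - 9*m^3 + m^2 + 20*m + 12) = (m - 3)*(m + 2)*(m^4 - 3*m^3 - 3*m^2 + 7*m + 6) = (m - 3)*(m - 2)*(m + 2)*(m^3 - m^2 - 5*m - 3) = (m - 3)*(m - 2)*(m + 1)*(m + 2)*(m^2 - 2*m - 3) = (m - 3)*(m - 2)*(m + 1)^2*(m + 2)*(m - 3)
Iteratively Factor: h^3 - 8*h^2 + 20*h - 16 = (h - 4)*(h^2 - 4*h + 4) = (h - 4)*(h - 2)*(h - 2)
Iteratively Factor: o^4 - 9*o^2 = (o)*(o^3 - 9*o) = o*(o + 3)*(o^2 - 3*o) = o*(o - 3)*(o + 3)*(o)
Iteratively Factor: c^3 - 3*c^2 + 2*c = (c)*(c^2 - 3*c + 2) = c*(c - 2)*(c - 1)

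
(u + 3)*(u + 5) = u^2 + 8*u + 15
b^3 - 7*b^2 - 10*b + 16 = (b - 8)*(b - 1)*(b + 2)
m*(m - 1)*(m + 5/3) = m^3 + 2*m^2/3 - 5*m/3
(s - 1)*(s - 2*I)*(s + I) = s^3 - s^2 - I*s^2 + 2*s + I*s - 2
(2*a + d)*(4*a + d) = 8*a^2 + 6*a*d + d^2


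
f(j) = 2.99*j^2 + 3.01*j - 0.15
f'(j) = 5.98*j + 3.01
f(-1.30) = 0.99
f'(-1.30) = -4.76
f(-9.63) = 248.15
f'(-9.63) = -54.58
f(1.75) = 14.27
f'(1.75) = 13.48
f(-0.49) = -0.91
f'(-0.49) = 0.08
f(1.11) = 6.88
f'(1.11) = 9.65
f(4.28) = 67.50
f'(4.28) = 28.60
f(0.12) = 0.25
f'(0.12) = 3.73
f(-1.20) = 0.54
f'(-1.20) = -4.17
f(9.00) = 269.13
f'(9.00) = 56.83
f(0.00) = -0.15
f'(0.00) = 3.01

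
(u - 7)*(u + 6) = u^2 - u - 42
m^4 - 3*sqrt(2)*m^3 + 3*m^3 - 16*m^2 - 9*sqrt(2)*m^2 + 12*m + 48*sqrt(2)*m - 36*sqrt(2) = (m - 2)*(m - 1)*(m + 6)*(m - 3*sqrt(2))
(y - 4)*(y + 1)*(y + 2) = y^3 - y^2 - 10*y - 8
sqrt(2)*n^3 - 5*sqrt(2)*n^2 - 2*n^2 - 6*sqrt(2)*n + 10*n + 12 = (n - 6)*(n - sqrt(2))*(sqrt(2)*n + sqrt(2))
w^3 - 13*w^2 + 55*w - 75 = (w - 5)^2*(w - 3)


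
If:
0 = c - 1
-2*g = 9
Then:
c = 1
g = -9/2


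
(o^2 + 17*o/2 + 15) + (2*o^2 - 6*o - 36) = 3*o^2 + 5*o/2 - 21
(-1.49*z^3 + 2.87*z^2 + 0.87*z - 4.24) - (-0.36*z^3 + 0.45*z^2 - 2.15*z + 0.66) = -1.13*z^3 + 2.42*z^2 + 3.02*z - 4.9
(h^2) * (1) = h^2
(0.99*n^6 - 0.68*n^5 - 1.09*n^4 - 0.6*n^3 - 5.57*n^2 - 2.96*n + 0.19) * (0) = 0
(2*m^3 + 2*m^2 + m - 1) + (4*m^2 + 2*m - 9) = 2*m^3 + 6*m^2 + 3*m - 10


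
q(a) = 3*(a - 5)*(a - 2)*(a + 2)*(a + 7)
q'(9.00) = 8076.00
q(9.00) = 14784.00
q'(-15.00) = -32964.00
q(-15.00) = 106080.00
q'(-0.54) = 105.72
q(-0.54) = 398.15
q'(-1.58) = 343.32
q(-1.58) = 160.87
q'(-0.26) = 37.85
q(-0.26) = 418.24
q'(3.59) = -76.85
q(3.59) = -398.15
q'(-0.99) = 213.66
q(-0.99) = 326.15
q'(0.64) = -163.24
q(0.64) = 358.79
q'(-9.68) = -6956.71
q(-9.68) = 10587.32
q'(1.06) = -237.52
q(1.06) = 274.03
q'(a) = 3*(a - 5)*(a - 2)*(a + 2) + 3*(a - 5)*(a - 2)*(a + 7) + 3*(a - 5)*(a + 2)*(a + 7) + 3*(a - 2)*(a + 2)*(a + 7) = 12*a^3 + 18*a^2 - 234*a - 24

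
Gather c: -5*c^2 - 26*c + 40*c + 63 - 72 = -5*c^2 + 14*c - 9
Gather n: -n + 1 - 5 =-n - 4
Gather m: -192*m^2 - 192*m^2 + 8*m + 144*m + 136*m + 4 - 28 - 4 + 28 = -384*m^2 + 288*m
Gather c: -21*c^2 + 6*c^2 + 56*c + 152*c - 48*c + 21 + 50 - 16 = -15*c^2 + 160*c + 55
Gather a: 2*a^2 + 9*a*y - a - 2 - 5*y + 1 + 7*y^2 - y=2*a^2 + a*(9*y - 1) + 7*y^2 - 6*y - 1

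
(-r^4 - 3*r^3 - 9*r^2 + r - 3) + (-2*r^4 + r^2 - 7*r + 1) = -3*r^4 - 3*r^3 - 8*r^2 - 6*r - 2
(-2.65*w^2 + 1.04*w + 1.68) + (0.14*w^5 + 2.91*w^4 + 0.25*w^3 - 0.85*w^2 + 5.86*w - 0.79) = 0.14*w^5 + 2.91*w^4 + 0.25*w^3 - 3.5*w^2 + 6.9*w + 0.89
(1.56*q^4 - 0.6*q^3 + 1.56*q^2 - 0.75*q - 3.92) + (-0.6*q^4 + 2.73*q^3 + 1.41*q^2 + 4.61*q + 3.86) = 0.96*q^4 + 2.13*q^3 + 2.97*q^2 + 3.86*q - 0.0600000000000001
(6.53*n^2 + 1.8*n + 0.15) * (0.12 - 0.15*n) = -0.9795*n^3 + 0.5136*n^2 + 0.1935*n + 0.018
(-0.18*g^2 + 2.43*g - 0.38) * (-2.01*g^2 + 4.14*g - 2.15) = 0.3618*g^4 - 5.6295*g^3 + 11.211*g^2 - 6.7977*g + 0.817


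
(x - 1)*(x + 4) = x^2 + 3*x - 4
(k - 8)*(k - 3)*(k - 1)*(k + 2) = k^4 - 10*k^3 + 11*k^2 + 46*k - 48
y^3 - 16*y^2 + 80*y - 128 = (y - 8)*(y - 4)^2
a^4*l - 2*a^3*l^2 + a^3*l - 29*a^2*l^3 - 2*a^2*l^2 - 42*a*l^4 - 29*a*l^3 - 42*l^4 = (a - 7*l)*(a + 2*l)*(a + 3*l)*(a*l + l)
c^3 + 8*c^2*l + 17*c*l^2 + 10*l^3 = (c + l)*(c + 2*l)*(c + 5*l)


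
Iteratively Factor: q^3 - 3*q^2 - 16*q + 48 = (q + 4)*(q^2 - 7*q + 12) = (q - 3)*(q + 4)*(q - 4)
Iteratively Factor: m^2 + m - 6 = (m + 3)*(m - 2)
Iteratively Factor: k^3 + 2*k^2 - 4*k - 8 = (k - 2)*(k^2 + 4*k + 4) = (k - 2)*(k + 2)*(k + 2)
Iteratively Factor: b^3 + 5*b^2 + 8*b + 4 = (b + 2)*(b^2 + 3*b + 2) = (b + 1)*(b + 2)*(b + 2)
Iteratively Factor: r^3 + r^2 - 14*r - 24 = (r + 2)*(r^2 - r - 12) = (r + 2)*(r + 3)*(r - 4)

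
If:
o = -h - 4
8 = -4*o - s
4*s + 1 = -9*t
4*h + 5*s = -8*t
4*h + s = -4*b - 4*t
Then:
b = 21/11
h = -12/11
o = -32/11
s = 40/11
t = -19/11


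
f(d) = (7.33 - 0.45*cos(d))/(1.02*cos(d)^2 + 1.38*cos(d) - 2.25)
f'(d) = (7.33 - 0.45*cos(d))*(2.04*sin(d)*cos(d) + 1.38*sin(d))/(1.02*cos(d)^2 + 1.38*cos(d) - 2.25)^2 + 0.45*sin(d)/(1.02*cos(d)^2 + 1.38*cos(d) - 2.25) = (-0.459*cos(d)^2 + 14.9532*cos(d) + 9.1029)*sin(d)/(1.0404*cos(d)^4 + 2.8152*cos(d)^3 - 2.6856*cos(d)^2 - 6.21*cos(d) + 5.0625)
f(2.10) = -2.81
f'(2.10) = 0.17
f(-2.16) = -2.81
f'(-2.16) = -0.07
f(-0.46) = -35.62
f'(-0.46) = -259.79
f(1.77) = -2.99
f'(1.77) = 0.97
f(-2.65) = -2.89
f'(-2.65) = 0.29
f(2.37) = -2.82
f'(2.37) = -0.18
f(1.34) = -3.84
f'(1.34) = 3.44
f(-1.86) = -2.91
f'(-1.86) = -0.70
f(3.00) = -2.97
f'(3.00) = -0.13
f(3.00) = -2.97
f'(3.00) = -0.13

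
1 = 1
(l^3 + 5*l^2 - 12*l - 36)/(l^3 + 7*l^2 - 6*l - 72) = (l + 2)/(l + 4)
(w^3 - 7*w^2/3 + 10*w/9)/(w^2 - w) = (9*w^2 - 21*w + 10)/(9*(w - 1))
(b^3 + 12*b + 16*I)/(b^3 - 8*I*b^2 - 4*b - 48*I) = (b + 2*I)/(b - 6*I)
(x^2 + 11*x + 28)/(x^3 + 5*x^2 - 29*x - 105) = (x + 4)/(x^2 - 2*x - 15)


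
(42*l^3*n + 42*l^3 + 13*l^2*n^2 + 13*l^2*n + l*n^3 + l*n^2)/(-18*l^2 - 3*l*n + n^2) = l*(-42*l^2*n - 42*l^2 - 13*l*n^2 - 13*l*n - n^3 - n^2)/(18*l^2 + 3*l*n - n^2)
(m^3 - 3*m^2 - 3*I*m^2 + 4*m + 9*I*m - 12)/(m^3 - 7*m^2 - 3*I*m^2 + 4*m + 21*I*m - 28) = (m - 3)/(m - 7)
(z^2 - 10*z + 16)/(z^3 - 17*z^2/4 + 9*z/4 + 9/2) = 4*(z - 8)/(4*z^2 - 9*z - 9)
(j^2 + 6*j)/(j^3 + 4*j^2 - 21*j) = (j + 6)/(j^2 + 4*j - 21)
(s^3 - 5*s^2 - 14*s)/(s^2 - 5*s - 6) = s*(-s^2 + 5*s + 14)/(-s^2 + 5*s + 6)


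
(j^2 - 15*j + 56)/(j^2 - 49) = (j - 8)/(j + 7)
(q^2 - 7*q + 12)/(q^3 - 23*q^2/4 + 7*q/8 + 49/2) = 8*(q - 3)/(8*q^2 - 14*q - 49)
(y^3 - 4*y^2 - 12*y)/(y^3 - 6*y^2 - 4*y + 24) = y/(y - 2)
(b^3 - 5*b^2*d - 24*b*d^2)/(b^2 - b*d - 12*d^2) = b*(b - 8*d)/(b - 4*d)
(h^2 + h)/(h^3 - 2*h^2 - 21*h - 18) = h/(h^2 - 3*h - 18)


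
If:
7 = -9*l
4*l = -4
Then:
No Solution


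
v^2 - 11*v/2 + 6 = (v - 4)*(v - 3/2)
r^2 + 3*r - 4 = (r - 1)*(r + 4)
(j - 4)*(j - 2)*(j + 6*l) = j^3 + 6*j^2*l - 6*j^2 - 36*j*l + 8*j + 48*l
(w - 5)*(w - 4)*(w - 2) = w^3 - 11*w^2 + 38*w - 40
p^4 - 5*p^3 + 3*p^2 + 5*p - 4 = (p - 4)*(p - 1)^2*(p + 1)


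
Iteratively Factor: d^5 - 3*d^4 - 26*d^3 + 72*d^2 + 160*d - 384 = (d + 3)*(d^4 - 6*d^3 - 8*d^2 + 96*d - 128) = (d - 2)*(d + 3)*(d^3 - 4*d^2 - 16*d + 64) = (d - 4)*(d - 2)*(d + 3)*(d^2 - 16) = (d - 4)^2*(d - 2)*(d + 3)*(d + 4)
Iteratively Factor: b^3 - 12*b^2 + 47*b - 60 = (b - 3)*(b^2 - 9*b + 20) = (b - 4)*(b - 3)*(b - 5)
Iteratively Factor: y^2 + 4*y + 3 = (y + 1)*(y + 3)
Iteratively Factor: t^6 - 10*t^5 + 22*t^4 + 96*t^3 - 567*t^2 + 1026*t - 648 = (t + 4)*(t^5 - 14*t^4 + 78*t^3 - 216*t^2 + 297*t - 162) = (t - 3)*(t + 4)*(t^4 - 11*t^3 + 45*t^2 - 81*t + 54) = (t - 3)^2*(t + 4)*(t^3 - 8*t^2 + 21*t - 18) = (t - 3)^2*(t - 2)*(t + 4)*(t^2 - 6*t + 9) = (t - 3)^3*(t - 2)*(t + 4)*(t - 3)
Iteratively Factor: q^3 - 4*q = (q)*(q^2 - 4) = q*(q - 2)*(q + 2)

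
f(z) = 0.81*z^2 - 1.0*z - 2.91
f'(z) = 1.62*z - 1.0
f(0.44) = -3.19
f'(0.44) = -0.29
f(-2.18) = 3.12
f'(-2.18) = -4.53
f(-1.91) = 1.95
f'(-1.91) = -4.09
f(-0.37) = -2.43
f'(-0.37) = -1.60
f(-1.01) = -1.07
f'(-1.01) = -2.64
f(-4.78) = 20.38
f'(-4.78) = -8.74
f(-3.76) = 12.30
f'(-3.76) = -7.09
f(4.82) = 11.09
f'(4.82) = 6.81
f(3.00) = 1.38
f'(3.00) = 3.86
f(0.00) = -2.91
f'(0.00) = -1.00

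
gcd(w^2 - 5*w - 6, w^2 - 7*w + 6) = w - 6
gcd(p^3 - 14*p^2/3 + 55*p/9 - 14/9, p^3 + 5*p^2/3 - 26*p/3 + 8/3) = p^2 - 7*p/3 + 2/3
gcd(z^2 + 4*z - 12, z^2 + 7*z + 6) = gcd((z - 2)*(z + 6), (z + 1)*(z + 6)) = z + 6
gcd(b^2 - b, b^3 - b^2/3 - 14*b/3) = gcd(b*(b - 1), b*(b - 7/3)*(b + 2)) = b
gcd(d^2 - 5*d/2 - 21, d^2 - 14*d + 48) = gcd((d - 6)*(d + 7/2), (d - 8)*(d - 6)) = d - 6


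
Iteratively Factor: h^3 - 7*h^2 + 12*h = (h)*(h^2 - 7*h + 12) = h*(h - 4)*(h - 3)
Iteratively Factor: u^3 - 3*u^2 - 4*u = (u + 1)*(u^2 - 4*u) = u*(u + 1)*(u - 4)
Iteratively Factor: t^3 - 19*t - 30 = (t + 3)*(t^2 - 3*t - 10) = (t + 2)*(t + 3)*(t - 5)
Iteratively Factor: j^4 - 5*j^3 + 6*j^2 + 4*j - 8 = (j - 2)*(j^3 - 3*j^2 + 4) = (j - 2)*(j + 1)*(j^2 - 4*j + 4) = (j - 2)^2*(j + 1)*(j - 2)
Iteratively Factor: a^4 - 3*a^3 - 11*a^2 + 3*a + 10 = (a - 1)*(a^3 - 2*a^2 - 13*a - 10) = (a - 1)*(a + 2)*(a^2 - 4*a - 5) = (a - 1)*(a + 1)*(a + 2)*(a - 5)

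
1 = 1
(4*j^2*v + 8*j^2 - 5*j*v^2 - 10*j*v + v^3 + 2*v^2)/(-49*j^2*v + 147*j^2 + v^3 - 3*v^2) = (-4*j^2*v - 8*j^2 + 5*j*v^2 + 10*j*v - v^3 - 2*v^2)/(49*j^2*v - 147*j^2 - v^3 + 3*v^2)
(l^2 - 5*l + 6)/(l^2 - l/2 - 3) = 2*(l - 3)/(2*l + 3)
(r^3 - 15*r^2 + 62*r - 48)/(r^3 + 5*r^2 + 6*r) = (r^3 - 15*r^2 + 62*r - 48)/(r*(r^2 + 5*r + 6))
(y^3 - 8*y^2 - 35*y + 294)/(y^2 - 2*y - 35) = (y^2 - y - 42)/(y + 5)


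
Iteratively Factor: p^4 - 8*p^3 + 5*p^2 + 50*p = (p - 5)*(p^3 - 3*p^2 - 10*p) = p*(p - 5)*(p^2 - 3*p - 10) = p*(p - 5)*(p + 2)*(p - 5)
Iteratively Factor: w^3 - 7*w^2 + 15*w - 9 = (w - 3)*(w^2 - 4*w + 3) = (w - 3)^2*(w - 1)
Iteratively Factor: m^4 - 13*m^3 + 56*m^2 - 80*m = (m - 5)*(m^3 - 8*m^2 + 16*m) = (m - 5)*(m - 4)*(m^2 - 4*m) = m*(m - 5)*(m - 4)*(m - 4)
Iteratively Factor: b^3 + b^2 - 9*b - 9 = (b - 3)*(b^2 + 4*b + 3) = (b - 3)*(b + 1)*(b + 3)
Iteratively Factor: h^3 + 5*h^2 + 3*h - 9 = (h + 3)*(h^2 + 2*h - 3) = (h + 3)^2*(h - 1)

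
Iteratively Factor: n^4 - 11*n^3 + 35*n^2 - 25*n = (n - 5)*(n^3 - 6*n^2 + 5*n) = (n - 5)^2*(n^2 - n) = (n - 5)^2*(n - 1)*(n)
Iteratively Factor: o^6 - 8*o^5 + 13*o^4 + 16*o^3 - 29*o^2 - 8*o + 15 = (o + 1)*(o^5 - 9*o^4 + 22*o^3 - 6*o^2 - 23*o + 15) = (o - 3)*(o + 1)*(o^4 - 6*o^3 + 4*o^2 + 6*o - 5) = (o - 5)*(o - 3)*(o + 1)*(o^3 - o^2 - o + 1) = (o - 5)*(o - 3)*(o - 1)*(o + 1)*(o^2 - 1) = (o - 5)*(o - 3)*(o - 1)^2*(o + 1)*(o + 1)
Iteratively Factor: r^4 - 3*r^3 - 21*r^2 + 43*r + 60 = (r + 1)*(r^3 - 4*r^2 - 17*r + 60) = (r - 5)*(r + 1)*(r^2 + r - 12) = (r - 5)*(r + 1)*(r + 4)*(r - 3)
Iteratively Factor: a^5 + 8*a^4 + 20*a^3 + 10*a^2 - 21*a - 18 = (a + 3)*(a^4 + 5*a^3 + 5*a^2 - 5*a - 6) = (a + 2)*(a + 3)*(a^3 + 3*a^2 - a - 3) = (a - 1)*(a + 2)*(a + 3)*(a^2 + 4*a + 3) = (a - 1)*(a + 2)*(a + 3)^2*(a + 1)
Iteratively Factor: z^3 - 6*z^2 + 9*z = (z - 3)*(z^2 - 3*z) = (z - 3)^2*(z)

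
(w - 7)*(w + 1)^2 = w^3 - 5*w^2 - 13*w - 7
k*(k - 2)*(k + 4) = k^3 + 2*k^2 - 8*k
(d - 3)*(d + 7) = d^2 + 4*d - 21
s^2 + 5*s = s*(s + 5)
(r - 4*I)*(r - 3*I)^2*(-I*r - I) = -I*r^4 - 10*r^3 - I*r^3 - 10*r^2 + 33*I*r^2 + 36*r + 33*I*r + 36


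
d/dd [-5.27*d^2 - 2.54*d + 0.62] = -10.54*d - 2.54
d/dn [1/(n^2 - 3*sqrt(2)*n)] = (-2*n + 3*sqrt(2))/(n^2*(n - 3*sqrt(2))^2)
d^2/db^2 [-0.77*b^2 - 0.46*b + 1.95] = -1.54000000000000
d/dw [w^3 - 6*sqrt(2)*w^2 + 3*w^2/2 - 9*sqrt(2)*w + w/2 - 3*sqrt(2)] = 3*w^2 - 12*sqrt(2)*w + 3*w - 9*sqrt(2) + 1/2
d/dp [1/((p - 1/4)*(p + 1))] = 4*(-8*p - 3)/(16*p^4 + 24*p^3 + p^2 - 6*p + 1)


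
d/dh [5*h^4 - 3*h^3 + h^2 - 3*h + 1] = 20*h^3 - 9*h^2 + 2*h - 3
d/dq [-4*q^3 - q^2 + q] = -12*q^2 - 2*q + 1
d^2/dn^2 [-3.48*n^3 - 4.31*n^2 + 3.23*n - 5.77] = -20.88*n - 8.62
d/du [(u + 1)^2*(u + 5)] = (u + 1)*(3*u + 11)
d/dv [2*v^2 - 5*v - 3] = 4*v - 5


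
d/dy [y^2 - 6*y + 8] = 2*y - 6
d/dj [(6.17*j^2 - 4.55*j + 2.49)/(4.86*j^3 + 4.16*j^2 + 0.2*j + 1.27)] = (-29.9862*j^4 + 44.226*j^3 - 16.1422*j^2 - 5.045*j - 6.2765)/(23.6196*j^6 + 40.4352*j^5 + 19.2496*j^4 + 14.0084*j^3 + 10.6064*j^2 + 0.508*j + 1.6129)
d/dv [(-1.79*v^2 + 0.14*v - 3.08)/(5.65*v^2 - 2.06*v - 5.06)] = (2.8964*v^2 + 52.9188*v - 7.0532)/(31.9225*v^4 - 23.278*v^3 - 52.9344*v^2 + 20.8472*v + 25.6036)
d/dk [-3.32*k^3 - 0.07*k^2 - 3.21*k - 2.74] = -9.96*k^2 - 0.14*k - 3.21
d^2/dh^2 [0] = 0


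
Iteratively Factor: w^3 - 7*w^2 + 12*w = (w)*(w^2 - 7*w + 12) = w*(w - 4)*(w - 3)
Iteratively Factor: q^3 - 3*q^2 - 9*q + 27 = (q - 3)*(q^2 - 9) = (q - 3)*(q + 3)*(q - 3)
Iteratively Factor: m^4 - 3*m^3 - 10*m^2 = (m)*(m^3 - 3*m^2 - 10*m) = m*(m + 2)*(m^2 - 5*m) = m*(m - 5)*(m + 2)*(m)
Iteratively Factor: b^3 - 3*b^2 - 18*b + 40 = (b - 5)*(b^2 + 2*b - 8) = (b - 5)*(b + 4)*(b - 2)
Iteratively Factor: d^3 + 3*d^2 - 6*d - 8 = (d - 2)*(d^2 + 5*d + 4) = (d - 2)*(d + 4)*(d + 1)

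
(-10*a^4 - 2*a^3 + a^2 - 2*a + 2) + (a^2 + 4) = -10*a^4 - 2*a^3 + 2*a^2 - 2*a + 6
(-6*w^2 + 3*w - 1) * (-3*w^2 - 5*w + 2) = 18*w^4 + 21*w^3 - 24*w^2 + 11*w - 2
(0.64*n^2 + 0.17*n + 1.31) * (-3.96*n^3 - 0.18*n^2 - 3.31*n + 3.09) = -2.5344*n^5 - 0.7884*n^4 - 7.3366*n^3 + 1.1791*n^2 - 3.8108*n + 4.0479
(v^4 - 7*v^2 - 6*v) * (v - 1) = v^5 - v^4 - 7*v^3 + v^2 + 6*v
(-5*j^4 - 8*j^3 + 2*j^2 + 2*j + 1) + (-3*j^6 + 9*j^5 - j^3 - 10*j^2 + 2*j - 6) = -3*j^6 + 9*j^5 - 5*j^4 - 9*j^3 - 8*j^2 + 4*j - 5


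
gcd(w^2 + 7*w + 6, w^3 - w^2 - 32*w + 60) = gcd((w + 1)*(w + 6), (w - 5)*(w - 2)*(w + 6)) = w + 6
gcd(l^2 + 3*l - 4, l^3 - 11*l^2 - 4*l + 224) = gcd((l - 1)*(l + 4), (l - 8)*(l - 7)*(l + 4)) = l + 4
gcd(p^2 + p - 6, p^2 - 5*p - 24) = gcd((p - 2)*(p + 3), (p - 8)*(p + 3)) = p + 3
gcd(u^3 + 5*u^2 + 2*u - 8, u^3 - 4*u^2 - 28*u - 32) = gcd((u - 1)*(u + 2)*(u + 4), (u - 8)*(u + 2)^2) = u + 2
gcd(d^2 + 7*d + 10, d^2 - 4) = d + 2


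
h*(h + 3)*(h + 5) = h^3 + 8*h^2 + 15*h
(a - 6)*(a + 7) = a^2 + a - 42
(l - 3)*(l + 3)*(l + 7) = l^3 + 7*l^2 - 9*l - 63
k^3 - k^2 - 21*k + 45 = (k - 3)^2*(k + 5)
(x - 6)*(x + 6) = x^2 - 36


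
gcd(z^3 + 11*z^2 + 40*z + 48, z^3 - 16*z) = z + 4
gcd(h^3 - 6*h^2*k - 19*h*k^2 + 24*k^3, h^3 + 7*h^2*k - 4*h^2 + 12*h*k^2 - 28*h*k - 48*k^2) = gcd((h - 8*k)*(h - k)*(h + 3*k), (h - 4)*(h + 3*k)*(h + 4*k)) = h + 3*k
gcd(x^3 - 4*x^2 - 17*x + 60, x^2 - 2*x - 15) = x - 5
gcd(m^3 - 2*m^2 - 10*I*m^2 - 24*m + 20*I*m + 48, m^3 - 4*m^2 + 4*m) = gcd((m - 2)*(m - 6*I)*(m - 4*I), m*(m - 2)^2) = m - 2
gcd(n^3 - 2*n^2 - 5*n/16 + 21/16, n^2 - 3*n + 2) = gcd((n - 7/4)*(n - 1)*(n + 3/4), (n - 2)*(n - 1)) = n - 1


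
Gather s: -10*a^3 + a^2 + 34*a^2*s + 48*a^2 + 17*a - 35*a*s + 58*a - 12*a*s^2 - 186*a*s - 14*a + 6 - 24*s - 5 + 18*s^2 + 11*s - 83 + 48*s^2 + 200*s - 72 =-10*a^3 + 49*a^2 + 61*a + s^2*(66 - 12*a) + s*(34*a^2 - 221*a + 187) - 154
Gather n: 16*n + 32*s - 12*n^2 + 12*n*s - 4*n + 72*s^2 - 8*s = -12*n^2 + n*(12*s + 12) + 72*s^2 + 24*s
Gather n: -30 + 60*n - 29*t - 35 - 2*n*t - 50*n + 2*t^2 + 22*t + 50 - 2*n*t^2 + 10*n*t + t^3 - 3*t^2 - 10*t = n*(-2*t^2 + 8*t + 10) + t^3 - t^2 - 17*t - 15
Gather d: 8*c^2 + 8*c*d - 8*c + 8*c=8*c^2 + 8*c*d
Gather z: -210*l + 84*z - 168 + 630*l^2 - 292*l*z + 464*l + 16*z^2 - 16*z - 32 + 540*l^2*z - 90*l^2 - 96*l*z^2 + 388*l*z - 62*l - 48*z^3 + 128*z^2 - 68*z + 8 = 540*l^2 + 192*l - 48*z^3 + z^2*(144 - 96*l) + z*(540*l^2 + 96*l) - 192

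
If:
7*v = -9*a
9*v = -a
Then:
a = 0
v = 0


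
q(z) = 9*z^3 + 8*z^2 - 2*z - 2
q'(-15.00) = 5833.00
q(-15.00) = -28547.00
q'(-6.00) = 874.00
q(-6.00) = -1646.00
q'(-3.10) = 207.87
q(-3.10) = -187.04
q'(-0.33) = -4.34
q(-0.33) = -0.79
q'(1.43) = 76.09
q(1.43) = 37.82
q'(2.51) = 208.26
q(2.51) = 185.70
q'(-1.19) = 17.19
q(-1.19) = -3.46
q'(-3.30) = 239.23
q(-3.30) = -231.71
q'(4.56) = 632.39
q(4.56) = 1008.60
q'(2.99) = 287.22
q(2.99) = 304.12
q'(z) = 27*z^2 + 16*z - 2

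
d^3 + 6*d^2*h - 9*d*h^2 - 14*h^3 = (d - 2*h)*(d + h)*(d + 7*h)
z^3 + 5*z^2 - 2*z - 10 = (z + 5)*(z - sqrt(2))*(z + sqrt(2))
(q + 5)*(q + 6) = q^2 + 11*q + 30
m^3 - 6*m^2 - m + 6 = (m - 6)*(m - 1)*(m + 1)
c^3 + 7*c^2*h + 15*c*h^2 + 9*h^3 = (c + h)*(c + 3*h)^2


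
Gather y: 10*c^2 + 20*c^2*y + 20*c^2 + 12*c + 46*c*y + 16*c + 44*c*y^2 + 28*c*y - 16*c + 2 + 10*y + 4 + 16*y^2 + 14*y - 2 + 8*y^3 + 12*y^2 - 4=30*c^2 + 12*c + 8*y^3 + y^2*(44*c + 28) + y*(20*c^2 + 74*c + 24)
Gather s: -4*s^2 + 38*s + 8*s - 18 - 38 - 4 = -4*s^2 + 46*s - 60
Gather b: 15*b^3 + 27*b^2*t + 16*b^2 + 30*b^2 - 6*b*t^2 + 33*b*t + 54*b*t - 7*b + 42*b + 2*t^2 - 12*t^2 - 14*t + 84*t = 15*b^3 + b^2*(27*t + 46) + b*(-6*t^2 + 87*t + 35) - 10*t^2 + 70*t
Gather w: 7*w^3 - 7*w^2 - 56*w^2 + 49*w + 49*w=7*w^3 - 63*w^2 + 98*w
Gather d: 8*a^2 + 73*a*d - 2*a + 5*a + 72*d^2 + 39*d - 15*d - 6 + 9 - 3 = 8*a^2 + 3*a + 72*d^2 + d*(73*a + 24)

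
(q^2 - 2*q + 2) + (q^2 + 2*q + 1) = 2*q^2 + 3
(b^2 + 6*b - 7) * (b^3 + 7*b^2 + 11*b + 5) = b^5 + 13*b^4 + 46*b^3 + 22*b^2 - 47*b - 35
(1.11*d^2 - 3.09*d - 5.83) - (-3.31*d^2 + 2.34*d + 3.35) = 4.42*d^2 - 5.43*d - 9.18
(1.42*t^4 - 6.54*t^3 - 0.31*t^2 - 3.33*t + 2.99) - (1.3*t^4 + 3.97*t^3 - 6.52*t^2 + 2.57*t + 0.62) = 0.12*t^4 - 10.51*t^3 + 6.21*t^2 - 5.9*t + 2.37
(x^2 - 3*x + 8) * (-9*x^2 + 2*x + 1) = -9*x^4 + 29*x^3 - 77*x^2 + 13*x + 8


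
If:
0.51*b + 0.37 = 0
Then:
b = -0.73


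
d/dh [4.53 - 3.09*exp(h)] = -3.09*exp(h)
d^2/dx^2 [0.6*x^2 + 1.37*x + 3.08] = 1.20000000000000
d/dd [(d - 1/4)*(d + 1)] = 2*d + 3/4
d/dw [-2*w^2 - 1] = -4*w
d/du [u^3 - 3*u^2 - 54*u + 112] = 3*u^2 - 6*u - 54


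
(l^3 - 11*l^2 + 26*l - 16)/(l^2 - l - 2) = (l^2 - 9*l + 8)/(l + 1)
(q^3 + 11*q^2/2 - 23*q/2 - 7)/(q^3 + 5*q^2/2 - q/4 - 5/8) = 4*(q^2 + 5*q - 14)/(4*q^2 + 8*q - 5)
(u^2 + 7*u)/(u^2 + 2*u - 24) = u*(u + 7)/(u^2 + 2*u - 24)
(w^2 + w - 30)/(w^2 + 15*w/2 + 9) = 2*(w - 5)/(2*w + 3)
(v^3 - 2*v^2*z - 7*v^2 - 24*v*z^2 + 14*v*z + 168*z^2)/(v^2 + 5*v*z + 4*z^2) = (v^2 - 6*v*z - 7*v + 42*z)/(v + z)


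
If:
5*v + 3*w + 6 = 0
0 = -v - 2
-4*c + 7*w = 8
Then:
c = 1/3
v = -2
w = 4/3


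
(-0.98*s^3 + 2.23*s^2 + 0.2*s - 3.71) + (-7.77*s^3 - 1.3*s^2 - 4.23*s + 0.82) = -8.75*s^3 + 0.93*s^2 - 4.03*s - 2.89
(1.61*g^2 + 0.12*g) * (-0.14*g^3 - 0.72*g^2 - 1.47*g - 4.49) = -0.2254*g^5 - 1.176*g^4 - 2.4531*g^3 - 7.4053*g^2 - 0.5388*g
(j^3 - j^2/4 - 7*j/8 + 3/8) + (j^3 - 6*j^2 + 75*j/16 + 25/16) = 2*j^3 - 25*j^2/4 + 61*j/16 + 31/16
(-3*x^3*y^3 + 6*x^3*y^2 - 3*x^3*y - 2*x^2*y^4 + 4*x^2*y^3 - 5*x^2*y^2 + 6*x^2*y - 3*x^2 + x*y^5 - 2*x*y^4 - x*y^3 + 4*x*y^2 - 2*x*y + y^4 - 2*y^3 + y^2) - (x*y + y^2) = -3*x^3*y^3 + 6*x^3*y^2 - 3*x^3*y - 2*x^2*y^4 + 4*x^2*y^3 - 5*x^2*y^2 + 6*x^2*y - 3*x^2 + x*y^5 - 2*x*y^4 - x*y^3 + 4*x*y^2 - 3*x*y + y^4 - 2*y^3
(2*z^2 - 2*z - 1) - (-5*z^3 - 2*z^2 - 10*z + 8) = 5*z^3 + 4*z^2 + 8*z - 9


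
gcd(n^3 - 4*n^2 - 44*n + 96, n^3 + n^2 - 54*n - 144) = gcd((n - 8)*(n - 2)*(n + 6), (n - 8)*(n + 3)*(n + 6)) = n^2 - 2*n - 48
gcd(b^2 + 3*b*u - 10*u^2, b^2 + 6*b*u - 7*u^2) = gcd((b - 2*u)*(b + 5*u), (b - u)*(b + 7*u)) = 1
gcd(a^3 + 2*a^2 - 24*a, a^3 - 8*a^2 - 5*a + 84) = a - 4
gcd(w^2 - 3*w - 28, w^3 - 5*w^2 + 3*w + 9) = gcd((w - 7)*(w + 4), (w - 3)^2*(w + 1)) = 1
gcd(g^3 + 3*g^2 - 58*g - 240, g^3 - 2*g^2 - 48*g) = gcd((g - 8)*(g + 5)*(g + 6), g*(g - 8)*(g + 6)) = g^2 - 2*g - 48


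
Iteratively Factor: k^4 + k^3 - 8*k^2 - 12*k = (k - 3)*(k^3 + 4*k^2 + 4*k) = (k - 3)*(k + 2)*(k^2 + 2*k) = k*(k - 3)*(k + 2)*(k + 2)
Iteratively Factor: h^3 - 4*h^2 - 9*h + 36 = (h - 4)*(h^2 - 9) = (h - 4)*(h + 3)*(h - 3)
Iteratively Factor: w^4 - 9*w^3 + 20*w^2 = (w)*(w^3 - 9*w^2 + 20*w) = w^2*(w^2 - 9*w + 20) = w^2*(w - 5)*(w - 4)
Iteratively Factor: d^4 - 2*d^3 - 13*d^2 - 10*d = (d - 5)*(d^3 + 3*d^2 + 2*d) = d*(d - 5)*(d^2 + 3*d + 2) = d*(d - 5)*(d + 2)*(d + 1)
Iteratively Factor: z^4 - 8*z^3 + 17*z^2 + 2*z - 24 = (z - 3)*(z^3 - 5*z^2 + 2*z + 8) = (z - 4)*(z - 3)*(z^2 - z - 2) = (z - 4)*(z - 3)*(z + 1)*(z - 2)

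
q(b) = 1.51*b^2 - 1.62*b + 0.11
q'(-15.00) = -46.92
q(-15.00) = 364.16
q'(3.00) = 7.44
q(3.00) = 8.84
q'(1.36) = 2.49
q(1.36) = 0.70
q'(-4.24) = -14.42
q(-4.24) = 34.12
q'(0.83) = 0.89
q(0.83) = -0.19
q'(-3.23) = -11.37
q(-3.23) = 21.10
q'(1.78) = 3.76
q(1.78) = 2.01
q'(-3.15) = -11.13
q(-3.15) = 20.20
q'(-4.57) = -15.42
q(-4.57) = 39.05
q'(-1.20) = -5.24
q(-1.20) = 4.23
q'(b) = 3.02*b - 1.62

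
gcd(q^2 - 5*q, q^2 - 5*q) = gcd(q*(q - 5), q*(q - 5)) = q^2 - 5*q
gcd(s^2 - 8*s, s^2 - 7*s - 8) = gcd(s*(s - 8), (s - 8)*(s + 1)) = s - 8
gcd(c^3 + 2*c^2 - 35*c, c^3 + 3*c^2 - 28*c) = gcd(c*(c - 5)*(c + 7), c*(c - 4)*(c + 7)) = c^2 + 7*c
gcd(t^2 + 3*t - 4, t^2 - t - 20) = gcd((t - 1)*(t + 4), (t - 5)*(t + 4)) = t + 4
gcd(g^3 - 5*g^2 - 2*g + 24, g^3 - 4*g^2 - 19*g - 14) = g + 2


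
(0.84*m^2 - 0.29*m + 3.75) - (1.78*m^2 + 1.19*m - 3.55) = -0.94*m^2 - 1.48*m + 7.3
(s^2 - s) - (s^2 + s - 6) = 6 - 2*s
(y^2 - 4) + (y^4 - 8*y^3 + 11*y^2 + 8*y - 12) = y^4 - 8*y^3 + 12*y^2 + 8*y - 16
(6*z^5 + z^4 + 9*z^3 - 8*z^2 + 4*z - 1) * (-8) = -48*z^5 - 8*z^4 - 72*z^3 + 64*z^2 - 32*z + 8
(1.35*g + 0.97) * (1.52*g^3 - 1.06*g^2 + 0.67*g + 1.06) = 2.052*g^4 + 0.0433999999999997*g^3 - 0.1237*g^2 + 2.0809*g + 1.0282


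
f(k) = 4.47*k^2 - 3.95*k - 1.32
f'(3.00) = 22.87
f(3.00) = 27.06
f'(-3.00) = -30.77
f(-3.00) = 50.76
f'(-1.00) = -12.89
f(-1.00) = 7.10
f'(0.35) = -0.82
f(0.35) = -2.15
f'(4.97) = 40.48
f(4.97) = 89.46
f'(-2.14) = -23.08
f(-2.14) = 27.60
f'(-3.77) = -37.65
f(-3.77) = 77.10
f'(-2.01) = -21.92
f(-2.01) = 24.68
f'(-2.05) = -22.28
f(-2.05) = 25.56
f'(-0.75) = -10.66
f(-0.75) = 4.16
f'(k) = 8.94*k - 3.95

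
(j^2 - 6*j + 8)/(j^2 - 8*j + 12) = (j - 4)/(j - 6)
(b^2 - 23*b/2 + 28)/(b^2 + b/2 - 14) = (b - 8)/(b + 4)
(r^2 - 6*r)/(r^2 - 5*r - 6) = r/(r + 1)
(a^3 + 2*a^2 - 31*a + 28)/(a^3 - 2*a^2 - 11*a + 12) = (a + 7)/(a + 3)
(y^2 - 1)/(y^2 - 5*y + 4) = (y + 1)/(y - 4)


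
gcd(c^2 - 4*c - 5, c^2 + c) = c + 1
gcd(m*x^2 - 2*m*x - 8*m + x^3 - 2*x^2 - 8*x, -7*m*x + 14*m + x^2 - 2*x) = 1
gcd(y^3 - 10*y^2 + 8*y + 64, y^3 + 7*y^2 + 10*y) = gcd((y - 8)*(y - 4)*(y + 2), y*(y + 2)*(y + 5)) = y + 2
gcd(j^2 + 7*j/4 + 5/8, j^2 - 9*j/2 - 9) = 1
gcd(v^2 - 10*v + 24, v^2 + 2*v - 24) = v - 4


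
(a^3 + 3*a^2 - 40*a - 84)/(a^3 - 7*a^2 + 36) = (a + 7)/(a - 3)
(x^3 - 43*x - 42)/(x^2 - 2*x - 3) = (x^2 - x - 42)/(x - 3)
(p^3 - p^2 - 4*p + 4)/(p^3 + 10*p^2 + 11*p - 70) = (p^2 + p - 2)/(p^2 + 12*p + 35)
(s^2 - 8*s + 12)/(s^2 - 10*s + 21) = (s^2 - 8*s + 12)/(s^2 - 10*s + 21)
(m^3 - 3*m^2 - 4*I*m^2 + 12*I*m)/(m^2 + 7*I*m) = (m^2 - 3*m - 4*I*m + 12*I)/(m + 7*I)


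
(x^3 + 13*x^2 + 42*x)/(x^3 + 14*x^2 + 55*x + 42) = x/(x + 1)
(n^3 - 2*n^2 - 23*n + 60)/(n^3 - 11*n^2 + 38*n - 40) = (n^2 + 2*n - 15)/(n^2 - 7*n + 10)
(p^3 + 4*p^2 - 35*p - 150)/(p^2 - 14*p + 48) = (p^2 + 10*p + 25)/(p - 8)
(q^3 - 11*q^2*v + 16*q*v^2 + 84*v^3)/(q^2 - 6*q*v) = q - 5*v - 14*v^2/q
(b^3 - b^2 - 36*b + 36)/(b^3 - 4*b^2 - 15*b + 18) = (b + 6)/(b + 3)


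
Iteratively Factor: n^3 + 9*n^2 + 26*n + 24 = (n + 3)*(n^2 + 6*n + 8) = (n + 2)*(n + 3)*(n + 4)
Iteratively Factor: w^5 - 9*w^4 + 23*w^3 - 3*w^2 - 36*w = (w + 1)*(w^4 - 10*w^3 + 33*w^2 - 36*w) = (w - 4)*(w + 1)*(w^3 - 6*w^2 + 9*w) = (w - 4)*(w - 3)*(w + 1)*(w^2 - 3*w) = (w - 4)*(w - 3)^2*(w + 1)*(w)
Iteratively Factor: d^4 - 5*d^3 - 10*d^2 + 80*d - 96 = (d - 3)*(d^3 - 2*d^2 - 16*d + 32) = (d - 3)*(d - 2)*(d^2 - 16) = (d - 3)*(d - 2)*(d + 4)*(d - 4)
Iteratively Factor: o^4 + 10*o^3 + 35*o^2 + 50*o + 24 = (o + 2)*(o^3 + 8*o^2 + 19*o + 12) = (o + 2)*(o + 4)*(o^2 + 4*o + 3) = (o + 2)*(o + 3)*(o + 4)*(o + 1)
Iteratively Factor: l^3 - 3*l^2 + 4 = (l - 2)*(l^2 - l - 2) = (l - 2)*(l + 1)*(l - 2)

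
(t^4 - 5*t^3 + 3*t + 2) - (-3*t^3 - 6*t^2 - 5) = t^4 - 2*t^3 + 6*t^2 + 3*t + 7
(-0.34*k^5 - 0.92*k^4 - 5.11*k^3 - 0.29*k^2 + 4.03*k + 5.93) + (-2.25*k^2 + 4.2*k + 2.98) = -0.34*k^5 - 0.92*k^4 - 5.11*k^3 - 2.54*k^2 + 8.23*k + 8.91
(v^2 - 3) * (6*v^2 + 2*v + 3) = 6*v^4 + 2*v^3 - 15*v^2 - 6*v - 9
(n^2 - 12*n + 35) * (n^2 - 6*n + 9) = n^4 - 18*n^3 + 116*n^2 - 318*n + 315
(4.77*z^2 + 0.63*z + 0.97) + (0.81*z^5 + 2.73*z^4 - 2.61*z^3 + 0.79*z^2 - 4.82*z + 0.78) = 0.81*z^5 + 2.73*z^4 - 2.61*z^3 + 5.56*z^2 - 4.19*z + 1.75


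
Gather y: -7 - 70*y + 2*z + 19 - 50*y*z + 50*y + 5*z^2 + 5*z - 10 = y*(-50*z - 20) + 5*z^2 + 7*z + 2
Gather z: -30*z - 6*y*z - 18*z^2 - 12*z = -18*z^2 + z*(-6*y - 42)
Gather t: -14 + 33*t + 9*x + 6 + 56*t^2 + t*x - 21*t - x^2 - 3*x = 56*t^2 + t*(x + 12) - x^2 + 6*x - 8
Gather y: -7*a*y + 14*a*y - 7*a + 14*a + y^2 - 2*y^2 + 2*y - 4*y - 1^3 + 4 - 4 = 7*a - y^2 + y*(7*a - 2) - 1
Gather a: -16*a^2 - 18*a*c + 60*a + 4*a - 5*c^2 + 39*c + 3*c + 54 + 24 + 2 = -16*a^2 + a*(64 - 18*c) - 5*c^2 + 42*c + 80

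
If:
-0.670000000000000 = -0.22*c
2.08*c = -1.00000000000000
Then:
No Solution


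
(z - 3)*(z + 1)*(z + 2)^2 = z^4 + 2*z^3 - 7*z^2 - 20*z - 12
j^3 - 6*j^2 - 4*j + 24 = (j - 6)*(j - 2)*(j + 2)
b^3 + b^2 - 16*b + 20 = (b - 2)^2*(b + 5)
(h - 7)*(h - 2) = h^2 - 9*h + 14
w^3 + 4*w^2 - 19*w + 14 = (w - 2)*(w - 1)*(w + 7)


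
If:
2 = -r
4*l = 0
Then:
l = 0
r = -2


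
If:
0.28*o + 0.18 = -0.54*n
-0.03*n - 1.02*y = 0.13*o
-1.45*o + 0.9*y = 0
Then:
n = -0.34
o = 0.01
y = 0.01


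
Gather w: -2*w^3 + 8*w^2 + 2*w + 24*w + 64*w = -2*w^3 + 8*w^2 + 90*w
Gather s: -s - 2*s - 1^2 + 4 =3 - 3*s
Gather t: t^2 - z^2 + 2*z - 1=t^2 - z^2 + 2*z - 1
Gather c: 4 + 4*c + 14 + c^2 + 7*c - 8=c^2 + 11*c + 10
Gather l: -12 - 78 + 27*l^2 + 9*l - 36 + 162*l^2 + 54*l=189*l^2 + 63*l - 126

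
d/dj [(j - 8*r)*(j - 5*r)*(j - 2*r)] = 3*j^2 - 30*j*r + 66*r^2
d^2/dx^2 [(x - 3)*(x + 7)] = 2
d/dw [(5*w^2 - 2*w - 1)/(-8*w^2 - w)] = (-21*w^2 - 16*w - 1)/(w^2*(64*w^2 + 16*w + 1))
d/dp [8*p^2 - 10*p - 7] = 16*p - 10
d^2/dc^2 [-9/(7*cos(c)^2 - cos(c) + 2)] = 9*(-196*sin(c)^4 + 43*sin(c)^2 - 113*cos(c)/4 + 21*cos(3*c)/4 + 127)/(7*sin(c)^2 + cos(c) - 9)^3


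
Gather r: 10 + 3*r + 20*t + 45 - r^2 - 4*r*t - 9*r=-r^2 + r*(-4*t - 6) + 20*t + 55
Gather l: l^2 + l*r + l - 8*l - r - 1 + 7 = l^2 + l*(r - 7) - r + 6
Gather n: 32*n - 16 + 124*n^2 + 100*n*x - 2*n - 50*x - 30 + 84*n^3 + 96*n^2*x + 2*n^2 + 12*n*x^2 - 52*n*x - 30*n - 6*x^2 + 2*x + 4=84*n^3 + n^2*(96*x + 126) + n*(12*x^2 + 48*x) - 6*x^2 - 48*x - 42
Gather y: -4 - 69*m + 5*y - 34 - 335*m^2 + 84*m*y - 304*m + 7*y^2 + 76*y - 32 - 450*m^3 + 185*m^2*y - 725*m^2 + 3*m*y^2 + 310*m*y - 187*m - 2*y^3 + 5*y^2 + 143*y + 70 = -450*m^3 - 1060*m^2 - 560*m - 2*y^3 + y^2*(3*m + 12) + y*(185*m^2 + 394*m + 224)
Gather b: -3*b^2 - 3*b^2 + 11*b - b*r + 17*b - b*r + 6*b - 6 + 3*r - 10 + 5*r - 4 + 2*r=-6*b^2 + b*(34 - 2*r) + 10*r - 20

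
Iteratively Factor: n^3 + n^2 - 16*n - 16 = (n + 1)*(n^2 - 16) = (n + 1)*(n + 4)*(n - 4)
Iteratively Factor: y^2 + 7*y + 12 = (y + 4)*(y + 3)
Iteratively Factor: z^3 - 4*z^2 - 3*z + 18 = (z + 2)*(z^2 - 6*z + 9) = (z - 3)*(z + 2)*(z - 3)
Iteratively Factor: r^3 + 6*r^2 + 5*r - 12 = (r - 1)*(r^2 + 7*r + 12) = (r - 1)*(r + 4)*(r + 3)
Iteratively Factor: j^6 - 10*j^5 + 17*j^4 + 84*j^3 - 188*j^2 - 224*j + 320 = (j - 5)*(j^5 - 5*j^4 - 8*j^3 + 44*j^2 + 32*j - 64) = (j - 5)*(j - 4)*(j^4 - j^3 - 12*j^2 - 4*j + 16) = (j - 5)*(j - 4)*(j + 2)*(j^3 - 3*j^2 - 6*j + 8) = (j - 5)*(j - 4)^2*(j + 2)*(j^2 + j - 2) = (j - 5)*(j - 4)^2*(j - 1)*(j + 2)*(j + 2)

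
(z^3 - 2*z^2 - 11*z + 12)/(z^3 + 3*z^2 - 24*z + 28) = (z^3 - 2*z^2 - 11*z + 12)/(z^3 + 3*z^2 - 24*z + 28)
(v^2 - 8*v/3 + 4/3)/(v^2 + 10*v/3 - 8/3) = (v - 2)/(v + 4)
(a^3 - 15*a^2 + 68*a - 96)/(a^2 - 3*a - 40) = (a^2 - 7*a + 12)/(a + 5)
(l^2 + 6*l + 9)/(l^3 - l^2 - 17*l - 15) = (l + 3)/(l^2 - 4*l - 5)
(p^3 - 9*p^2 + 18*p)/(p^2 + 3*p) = (p^2 - 9*p + 18)/(p + 3)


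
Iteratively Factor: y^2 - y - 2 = (y - 2)*(y + 1)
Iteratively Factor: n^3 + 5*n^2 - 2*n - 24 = (n - 2)*(n^2 + 7*n + 12) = (n - 2)*(n + 4)*(n + 3)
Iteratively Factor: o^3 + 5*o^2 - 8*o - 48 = (o + 4)*(o^2 + o - 12) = (o + 4)^2*(o - 3)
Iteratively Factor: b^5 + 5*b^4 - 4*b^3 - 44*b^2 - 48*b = (b)*(b^4 + 5*b^3 - 4*b^2 - 44*b - 48) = b*(b + 4)*(b^3 + b^2 - 8*b - 12) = b*(b + 2)*(b + 4)*(b^2 - b - 6) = b*(b - 3)*(b + 2)*(b + 4)*(b + 2)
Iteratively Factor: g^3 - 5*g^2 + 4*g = (g - 1)*(g^2 - 4*g) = (g - 4)*(g - 1)*(g)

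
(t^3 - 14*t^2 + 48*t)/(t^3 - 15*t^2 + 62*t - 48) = t/(t - 1)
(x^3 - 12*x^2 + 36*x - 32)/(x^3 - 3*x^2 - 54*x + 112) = (x - 2)/(x + 7)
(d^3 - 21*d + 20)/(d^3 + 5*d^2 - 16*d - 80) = (d - 1)/(d + 4)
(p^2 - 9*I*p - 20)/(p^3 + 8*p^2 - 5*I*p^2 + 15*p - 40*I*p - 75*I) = (p - 4*I)/(p^2 + 8*p + 15)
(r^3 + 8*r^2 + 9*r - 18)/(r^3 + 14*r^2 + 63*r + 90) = (r - 1)/(r + 5)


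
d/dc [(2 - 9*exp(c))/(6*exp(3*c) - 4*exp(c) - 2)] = ((9*exp(c) - 2)*(9*exp(2*c) - 2) - 27*exp(3*c) + 18*exp(c) + 9)*exp(c)/(2*(-3*exp(3*c) + 2*exp(c) + 1)^2)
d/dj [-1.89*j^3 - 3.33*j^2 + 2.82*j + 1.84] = -5.67*j^2 - 6.66*j + 2.82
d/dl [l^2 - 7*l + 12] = 2*l - 7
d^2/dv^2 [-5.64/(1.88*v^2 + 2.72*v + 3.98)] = (39.868032*v^2 + 57.681408*v - 5.64*(3.76*v + 2.72)*(7.52*v + 5.44) + 84.401472)/(1.88*v^2 + 2.72*v + 3.98)^3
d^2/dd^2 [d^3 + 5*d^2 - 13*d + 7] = 6*d + 10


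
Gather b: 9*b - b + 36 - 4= 8*b + 32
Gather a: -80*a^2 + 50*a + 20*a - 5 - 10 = -80*a^2 + 70*a - 15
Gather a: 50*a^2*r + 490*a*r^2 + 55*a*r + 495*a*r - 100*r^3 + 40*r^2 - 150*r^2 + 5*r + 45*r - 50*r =50*a^2*r + a*(490*r^2 + 550*r) - 100*r^3 - 110*r^2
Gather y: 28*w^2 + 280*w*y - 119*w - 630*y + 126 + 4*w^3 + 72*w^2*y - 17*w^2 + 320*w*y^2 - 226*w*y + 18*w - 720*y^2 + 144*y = 4*w^3 + 11*w^2 - 101*w + y^2*(320*w - 720) + y*(72*w^2 + 54*w - 486) + 126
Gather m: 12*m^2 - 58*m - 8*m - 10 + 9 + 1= 12*m^2 - 66*m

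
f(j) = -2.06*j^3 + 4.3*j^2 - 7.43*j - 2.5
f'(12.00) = -794.15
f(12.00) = -3032.14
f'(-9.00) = -585.41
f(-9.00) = 1914.41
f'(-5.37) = -231.82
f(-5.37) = 480.40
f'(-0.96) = -21.38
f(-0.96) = 10.42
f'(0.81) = -4.52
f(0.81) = -6.79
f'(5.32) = -136.59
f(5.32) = -230.50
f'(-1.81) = -43.24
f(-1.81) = 37.25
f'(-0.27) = -10.20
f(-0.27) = -0.14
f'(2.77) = -31.03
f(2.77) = -33.87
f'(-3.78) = -128.24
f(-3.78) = 198.29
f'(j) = -6.18*j^2 + 8.6*j - 7.43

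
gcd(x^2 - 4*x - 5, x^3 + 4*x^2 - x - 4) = x + 1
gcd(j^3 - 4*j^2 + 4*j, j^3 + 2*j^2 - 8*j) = j^2 - 2*j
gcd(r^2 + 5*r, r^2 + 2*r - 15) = r + 5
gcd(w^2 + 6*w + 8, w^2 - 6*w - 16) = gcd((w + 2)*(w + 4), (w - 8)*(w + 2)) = w + 2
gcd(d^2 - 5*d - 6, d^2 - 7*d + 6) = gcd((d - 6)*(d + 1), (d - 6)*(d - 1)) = d - 6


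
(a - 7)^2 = a^2 - 14*a + 49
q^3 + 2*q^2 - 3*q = q*(q - 1)*(q + 3)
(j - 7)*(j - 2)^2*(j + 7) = j^4 - 4*j^3 - 45*j^2 + 196*j - 196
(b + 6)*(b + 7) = b^2 + 13*b + 42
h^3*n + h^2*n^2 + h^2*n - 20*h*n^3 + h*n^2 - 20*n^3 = (h - 4*n)*(h + 5*n)*(h*n + n)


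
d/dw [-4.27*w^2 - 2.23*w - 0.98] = -8.54*w - 2.23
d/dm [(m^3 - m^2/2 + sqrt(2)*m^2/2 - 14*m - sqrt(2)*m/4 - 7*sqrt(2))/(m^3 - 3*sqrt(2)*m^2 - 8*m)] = (-7*sqrt(2)*m^4 + m^4 + sqrt(2)*m^3 + 24*m^3 - 50*sqrt(2)*m^2 + 5*m^2 - 168*m - 112*sqrt(2))/(2*m^2*(m^4 - 6*sqrt(2)*m^3 + 2*m^2 + 48*sqrt(2)*m + 64))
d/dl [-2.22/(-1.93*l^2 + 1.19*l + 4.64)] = (2.6418 - 8.5692*l)/(-1.93*l^2 + 1.19*l + 4.64)^2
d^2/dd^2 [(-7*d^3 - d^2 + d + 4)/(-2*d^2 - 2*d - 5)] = 2*(-50*d^3 + 132*d^2 + 507*d + 59)/(8*d^6 + 24*d^5 + 84*d^4 + 128*d^3 + 210*d^2 + 150*d + 125)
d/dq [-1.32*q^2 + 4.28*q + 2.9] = 4.28 - 2.64*q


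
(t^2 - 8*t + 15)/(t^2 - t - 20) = (t - 3)/(t + 4)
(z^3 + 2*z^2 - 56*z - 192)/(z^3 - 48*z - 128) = (z + 6)/(z + 4)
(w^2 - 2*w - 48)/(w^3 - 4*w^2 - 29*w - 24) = (w + 6)/(w^2 + 4*w + 3)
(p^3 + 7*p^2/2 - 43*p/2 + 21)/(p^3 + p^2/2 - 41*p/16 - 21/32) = 16*(p^2 + 5*p - 14)/(16*p^2 + 32*p + 7)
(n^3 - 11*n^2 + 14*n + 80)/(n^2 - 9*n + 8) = (n^2 - 3*n - 10)/(n - 1)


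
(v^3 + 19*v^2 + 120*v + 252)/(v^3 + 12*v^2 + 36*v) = (v + 7)/v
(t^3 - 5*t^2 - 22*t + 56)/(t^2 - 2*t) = t - 3 - 28/t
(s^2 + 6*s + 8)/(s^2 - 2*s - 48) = (s^2 + 6*s + 8)/(s^2 - 2*s - 48)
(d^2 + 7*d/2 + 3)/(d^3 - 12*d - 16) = (d + 3/2)/(d^2 - 2*d - 8)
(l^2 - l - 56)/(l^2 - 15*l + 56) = (l + 7)/(l - 7)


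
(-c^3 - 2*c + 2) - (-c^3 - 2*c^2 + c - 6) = 2*c^2 - 3*c + 8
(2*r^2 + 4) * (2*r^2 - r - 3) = 4*r^4 - 2*r^3 + 2*r^2 - 4*r - 12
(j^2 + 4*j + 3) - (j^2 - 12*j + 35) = 16*j - 32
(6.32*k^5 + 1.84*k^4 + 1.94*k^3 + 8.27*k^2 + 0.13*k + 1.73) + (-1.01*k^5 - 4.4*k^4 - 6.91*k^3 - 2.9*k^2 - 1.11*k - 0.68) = 5.31*k^5 - 2.56*k^4 - 4.97*k^3 + 5.37*k^2 - 0.98*k + 1.05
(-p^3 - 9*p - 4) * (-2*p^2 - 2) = 2*p^5 + 20*p^3 + 8*p^2 + 18*p + 8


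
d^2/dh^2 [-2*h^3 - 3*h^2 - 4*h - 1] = -12*h - 6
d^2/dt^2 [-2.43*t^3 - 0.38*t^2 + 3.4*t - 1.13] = -14.58*t - 0.76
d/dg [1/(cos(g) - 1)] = sin(g)/(cos(g) - 1)^2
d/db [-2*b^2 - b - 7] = -4*b - 1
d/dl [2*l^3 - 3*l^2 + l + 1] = 6*l^2 - 6*l + 1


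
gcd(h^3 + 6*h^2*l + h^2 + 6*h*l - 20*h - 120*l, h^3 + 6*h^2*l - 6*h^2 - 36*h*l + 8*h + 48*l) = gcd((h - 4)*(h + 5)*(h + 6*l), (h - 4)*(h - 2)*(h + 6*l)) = h^2 + 6*h*l - 4*h - 24*l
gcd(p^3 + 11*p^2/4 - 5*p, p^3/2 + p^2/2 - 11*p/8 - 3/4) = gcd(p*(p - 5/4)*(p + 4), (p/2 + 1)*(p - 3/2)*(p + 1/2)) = 1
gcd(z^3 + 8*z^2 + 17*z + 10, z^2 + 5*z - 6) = 1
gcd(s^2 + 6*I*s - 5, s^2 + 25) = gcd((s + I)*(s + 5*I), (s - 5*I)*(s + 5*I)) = s + 5*I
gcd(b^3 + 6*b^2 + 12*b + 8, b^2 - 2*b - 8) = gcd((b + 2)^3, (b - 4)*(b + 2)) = b + 2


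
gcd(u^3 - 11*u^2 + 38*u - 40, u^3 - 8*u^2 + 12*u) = u - 2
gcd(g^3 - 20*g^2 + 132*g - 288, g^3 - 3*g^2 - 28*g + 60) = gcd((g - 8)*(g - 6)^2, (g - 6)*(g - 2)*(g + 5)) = g - 6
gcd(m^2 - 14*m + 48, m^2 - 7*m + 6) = m - 6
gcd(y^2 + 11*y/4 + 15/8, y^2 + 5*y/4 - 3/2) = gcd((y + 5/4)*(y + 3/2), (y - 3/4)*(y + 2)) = 1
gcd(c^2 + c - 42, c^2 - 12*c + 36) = c - 6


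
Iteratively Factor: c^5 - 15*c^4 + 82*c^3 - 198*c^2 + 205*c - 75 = (c - 5)*(c^4 - 10*c^3 + 32*c^2 - 38*c + 15) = (c - 5)*(c - 1)*(c^3 - 9*c^2 + 23*c - 15) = (c - 5)^2*(c - 1)*(c^2 - 4*c + 3) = (c - 5)^2*(c - 3)*(c - 1)*(c - 1)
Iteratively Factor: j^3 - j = (j + 1)*(j^2 - j) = j*(j + 1)*(j - 1)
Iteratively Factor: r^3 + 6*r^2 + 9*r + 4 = (r + 1)*(r^2 + 5*r + 4) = (r + 1)*(r + 4)*(r + 1)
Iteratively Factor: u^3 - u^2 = (u - 1)*(u^2) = u*(u - 1)*(u)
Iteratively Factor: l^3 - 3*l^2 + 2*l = (l - 2)*(l^2 - l) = (l - 2)*(l - 1)*(l)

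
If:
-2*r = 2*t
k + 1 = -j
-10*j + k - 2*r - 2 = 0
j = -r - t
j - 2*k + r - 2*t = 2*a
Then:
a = -5/4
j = 0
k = -1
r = -3/2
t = 3/2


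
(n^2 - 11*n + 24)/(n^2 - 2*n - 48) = (n - 3)/(n + 6)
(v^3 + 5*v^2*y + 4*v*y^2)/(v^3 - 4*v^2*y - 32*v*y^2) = (-v - y)/(-v + 8*y)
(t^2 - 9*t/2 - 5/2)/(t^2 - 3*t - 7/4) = 2*(t - 5)/(2*t - 7)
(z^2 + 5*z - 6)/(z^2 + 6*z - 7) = (z + 6)/(z + 7)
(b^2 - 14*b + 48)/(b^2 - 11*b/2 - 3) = 2*(b - 8)/(2*b + 1)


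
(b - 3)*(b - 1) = b^2 - 4*b + 3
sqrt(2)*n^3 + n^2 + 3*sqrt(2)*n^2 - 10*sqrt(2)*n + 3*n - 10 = (n - 2)*(n + 5)*(sqrt(2)*n + 1)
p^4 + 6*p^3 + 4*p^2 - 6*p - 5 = (p - 1)*(p + 1)^2*(p + 5)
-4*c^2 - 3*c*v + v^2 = (-4*c + v)*(c + v)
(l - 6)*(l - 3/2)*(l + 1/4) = l^3 - 29*l^2/4 + 57*l/8 + 9/4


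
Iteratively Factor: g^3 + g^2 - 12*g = (g - 3)*(g^2 + 4*g) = g*(g - 3)*(g + 4)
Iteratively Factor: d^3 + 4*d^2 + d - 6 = (d + 3)*(d^2 + d - 2) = (d - 1)*(d + 3)*(d + 2)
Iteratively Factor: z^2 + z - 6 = (z - 2)*(z + 3)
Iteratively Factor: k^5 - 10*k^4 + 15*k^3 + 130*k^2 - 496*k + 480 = (k + 4)*(k^4 - 14*k^3 + 71*k^2 - 154*k + 120) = (k - 4)*(k + 4)*(k^3 - 10*k^2 + 31*k - 30) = (k - 4)*(k - 3)*(k + 4)*(k^2 - 7*k + 10) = (k - 5)*(k - 4)*(k - 3)*(k + 4)*(k - 2)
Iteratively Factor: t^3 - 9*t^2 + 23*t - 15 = (t - 5)*(t^2 - 4*t + 3) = (t - 5)*(t - 1)*(t - 3)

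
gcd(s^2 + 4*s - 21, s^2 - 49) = s + 7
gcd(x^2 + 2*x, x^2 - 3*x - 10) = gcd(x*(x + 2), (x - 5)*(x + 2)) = x + 2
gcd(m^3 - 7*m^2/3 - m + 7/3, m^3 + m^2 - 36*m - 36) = m + 1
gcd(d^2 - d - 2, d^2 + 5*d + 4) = d + 1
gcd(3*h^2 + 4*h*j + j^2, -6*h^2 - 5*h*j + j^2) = h + j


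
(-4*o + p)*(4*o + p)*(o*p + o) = -16*o^3*p - 16*o^3 + o*p^3 + o*p^2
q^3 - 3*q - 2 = (q - 2)*(q + 1)^2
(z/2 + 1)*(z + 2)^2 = z^3/2 + 3*z^2 + 6*z + 4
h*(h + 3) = h^2 + 3*h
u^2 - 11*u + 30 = (u - 6)*(u - 5)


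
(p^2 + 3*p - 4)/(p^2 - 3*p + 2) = (p + 4)/(p - 2)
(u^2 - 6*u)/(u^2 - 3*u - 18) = u/(u + 3)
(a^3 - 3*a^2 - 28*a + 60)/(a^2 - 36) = (a^2 + 3*a - 10)/(a + 6)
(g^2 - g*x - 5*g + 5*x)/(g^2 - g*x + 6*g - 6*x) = (g - 5)/(g + 6)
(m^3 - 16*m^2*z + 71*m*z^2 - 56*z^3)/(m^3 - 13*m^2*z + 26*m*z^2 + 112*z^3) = (m - z)/(m + 2*z)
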